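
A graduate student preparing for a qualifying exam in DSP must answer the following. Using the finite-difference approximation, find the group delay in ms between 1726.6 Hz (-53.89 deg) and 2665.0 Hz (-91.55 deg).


Group delay from phase difference:
tau = -d(phi)/d(omega)
d(phi) = -37.66 deg = -0.657291 rad
d(omega) = 2*pi*(2665.0 - 1726.6) = 5896.1411 rad/s
tau = -(-0.657291) / 5896.1411
    = 0.1115 ms

0.1115 ms


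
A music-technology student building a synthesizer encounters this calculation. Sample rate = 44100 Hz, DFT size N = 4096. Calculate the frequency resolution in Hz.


DFT frequency resolution:
df = fs / N
   = 44100 / 4096
   = 10.7666 Hz

10.7666 Hz


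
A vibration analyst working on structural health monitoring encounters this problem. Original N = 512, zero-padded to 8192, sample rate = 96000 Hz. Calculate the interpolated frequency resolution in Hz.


Frequency resolution after zero-padding:
N_padded = 512 * 16 = 8192
df = fs / N_padded
   = 96000 / 8192
   = 11.7188 Hz

11.7188 Hz


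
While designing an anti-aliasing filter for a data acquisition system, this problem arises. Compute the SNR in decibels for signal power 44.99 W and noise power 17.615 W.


SNR in decibels:
SNR = 10 * log10(Ps / Pn)
    = 10 * log10(44.99 / 17.615)
    = 10 * log10(2.5541)
    = 10 * 0.4072
    = 4.07 dB

4.07 dB


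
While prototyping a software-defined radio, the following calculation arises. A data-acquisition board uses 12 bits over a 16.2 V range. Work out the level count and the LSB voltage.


Step 1 — number of quantization levels:
L = 2^N = 2^12 = 4096

Step 2 — LSB step size:
delta = Vfs / L
      = 16.2 / 4096
      = 0.00395508 V

Levels = 4096; step size = 0.00395508 V


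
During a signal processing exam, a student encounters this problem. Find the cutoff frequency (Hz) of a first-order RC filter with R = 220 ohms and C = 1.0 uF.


Cutoff frequency of a first-order RC filter:
fc = 1 / (2 * pi * R * C)
C = 1.0 uF = 1e-06 F
fc = 1 / (2 * pi * 220 * 1e-06)
   = 1 / 0.0013823007675795
   = 723.43156 Hz

723.43156 Hz


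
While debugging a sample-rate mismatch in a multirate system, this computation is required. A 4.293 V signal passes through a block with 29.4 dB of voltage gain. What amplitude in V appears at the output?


Output voltage from dB gain:
V_out = V_in * 10^(gain_dB / 20)
      = 4.293 * 10^(29.4 / 20)
      = 4.293 * 29.512092
      = 126.6954 V

126.6954 V


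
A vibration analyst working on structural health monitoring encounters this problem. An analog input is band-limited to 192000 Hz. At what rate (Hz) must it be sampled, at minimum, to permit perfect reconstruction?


The Nyquist rate is twice the maximum frequency component.
fs_min = 2 * fmax
      = 2 * 192000
      = 384000 Hz

384000


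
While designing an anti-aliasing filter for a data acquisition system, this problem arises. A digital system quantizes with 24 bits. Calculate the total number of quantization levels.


Number of quantization levels = 2^N
= 2^24
= 16777216

16777216


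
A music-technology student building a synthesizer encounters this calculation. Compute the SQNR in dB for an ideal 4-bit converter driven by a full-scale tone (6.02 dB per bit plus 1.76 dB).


Theoretical SNR for a full-scale sinusoid:
SNR = 6.02 * N + 1.76
    = 6.02 * 4 + 1.76
    = 24.08 + 1.76
    = 25.84 dB

25.84 dB


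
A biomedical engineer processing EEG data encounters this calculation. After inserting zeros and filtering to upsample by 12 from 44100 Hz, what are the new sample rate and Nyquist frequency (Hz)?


Step 1 — output sample rate after interpolation by L:
fs_out = L * fs_in = 12 * 44100 = 529200 Hz

Step 2 — Nyquist frequency of the output stream:
f_Nyq = fs_out / 2 = 529200 / 2 = 264600.0 Hz

fs_out = 529200 Hz; f_Nyquist = 264600.0 Hz


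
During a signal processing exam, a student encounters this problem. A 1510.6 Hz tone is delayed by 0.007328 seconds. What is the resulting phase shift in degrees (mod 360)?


Phase shift from frequency and time delay:
phi = 360 * f * t_delay
    = 360 * 1510.6 * 0.007328
    = 3985.08 degrees
    mod 360 = 25.08 degrees

25.08 degrees


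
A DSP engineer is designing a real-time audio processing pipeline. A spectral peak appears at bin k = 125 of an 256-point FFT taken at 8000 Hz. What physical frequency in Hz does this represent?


Frequency of DFT bin k:
f_k = k * fs / N
    = 125 * 8000 / 256
    = 1000000 / 256
    = 3906.25 Hz

3906.25 Hz


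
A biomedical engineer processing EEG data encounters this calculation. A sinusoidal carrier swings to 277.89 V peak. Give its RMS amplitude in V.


RMS voltage for a sinusoidal waveform:
V_rms = V_peak / sqrt(2)
      = 277.89 / 1.414214
      = 196.498 V

196.498 V


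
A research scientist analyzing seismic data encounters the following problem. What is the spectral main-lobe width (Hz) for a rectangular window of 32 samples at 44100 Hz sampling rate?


Main lobe width for a rectangular window:
Width = 2 * fs / N
      = 2 * 44100 / 32
      = 88200 / 32
      = 2756.25 Hz

2756.25 Hz


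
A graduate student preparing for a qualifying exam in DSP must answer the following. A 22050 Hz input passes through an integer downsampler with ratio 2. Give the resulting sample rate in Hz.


Decimation reduces the sample rate:
fs_out = fs_in / M
       = 22050 / 2
       = 11025.0 Hz

11025.0 Hz


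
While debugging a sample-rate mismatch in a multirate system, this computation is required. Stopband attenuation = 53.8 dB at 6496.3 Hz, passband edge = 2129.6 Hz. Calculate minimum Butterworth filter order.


Butterworth filter order formula:
n = log10(10^(A/10) - 1) / (2 * log10(f_stop/f_pass))
10^(53.8/10) - 1 = 239882.2919
f_stop/f_pass = 6496.3 / 2129.6 = 3.0505
n = 5.5536 -> ceil = 6

6


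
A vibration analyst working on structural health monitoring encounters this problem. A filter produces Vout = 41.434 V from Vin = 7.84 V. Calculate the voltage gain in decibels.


Voltage gain in dB:
G = 20 * log10(Vout / Vin)
  = 20 * log10(41.434 / 7.84)
  = 20 * log10(5.284949)
  = 20 * 0.723041
  = 14.46 dB

14.46 dB


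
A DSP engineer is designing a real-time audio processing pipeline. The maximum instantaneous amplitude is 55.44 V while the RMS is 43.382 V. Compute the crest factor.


Crest factor is the ratio of peak to RMS:
CF = V_peak / V_rms
   = 55.44 / 43.382
   = 1.2779

1.2779


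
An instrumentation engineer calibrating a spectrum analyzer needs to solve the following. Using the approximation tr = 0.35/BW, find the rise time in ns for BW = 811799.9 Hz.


Rise time from bandwidth relationship:
tr = 0.35 / BW
   = 0.35 / 811799.9
   = 4.311407282e-07 s
   = 431.1407 ns

431.1407 ns


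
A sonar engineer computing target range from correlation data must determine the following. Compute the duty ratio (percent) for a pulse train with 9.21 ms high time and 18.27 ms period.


Duty cycle as a percentage:
DC = (t_on / T) * 100
   = (9.21 / 18.27) * 100
   = 0.504105 * 100
   = 50.41 %

50.41 %


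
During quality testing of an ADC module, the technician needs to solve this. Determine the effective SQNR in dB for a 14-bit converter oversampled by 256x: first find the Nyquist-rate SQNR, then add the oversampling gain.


Step 1 — baseline SQNR at Nyquist:
SQNR_base = 6.02*N + 1.76
          = 6.02*14 + 1.76
          = 86.04 dB

Step 2 — oversampling processing gain:
G = 10*log10(OSR) = 10*log10(256) = 24.08 dB

Step 3 — total:
SQNR_total = 86.04 + 24.08 = 110.12 dB

Base SQNR = 86.04 dB; oversampled SQNR = 110.12 dB


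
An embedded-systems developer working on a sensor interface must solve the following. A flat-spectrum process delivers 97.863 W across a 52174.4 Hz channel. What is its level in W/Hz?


Power spectral density:
PSD = P / BW
    = 97.863 / 52174.4
    = 0.00187569 W/Hz

0.00187569 W/Hz


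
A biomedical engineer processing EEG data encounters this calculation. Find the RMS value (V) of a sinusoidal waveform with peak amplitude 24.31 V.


RMS voltage for a sinusoidal waveform:
V_rms = V_peak / sqrt(2)
      = 24.31 / 1.414214
      = 17.19 V

17.19 V


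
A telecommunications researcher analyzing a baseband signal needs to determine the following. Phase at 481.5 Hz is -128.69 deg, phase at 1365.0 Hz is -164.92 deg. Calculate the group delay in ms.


Group delay from phase difference:
tau = -d(phi)/d(omega)
d(phi) = -36.23 deg = -0.632333 rad
d(omega) = 2*pi*(1365.0 - 481.5) = 5551.1942 rad/s
tau = -(-0.632333) / 5551.1942
    = 0.1139 ms

0.1139 ms


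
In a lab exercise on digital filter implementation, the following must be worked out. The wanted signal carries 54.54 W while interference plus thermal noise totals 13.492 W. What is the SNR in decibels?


SNR in decibels:
SNR = 10 * log10(Ps / Pn)
    = 10 * log10(54.54 / 13.492)
    = 10 * log10(4.0424)
    = 10 * 0.6066
    = 6.07 dB

6.07 dB


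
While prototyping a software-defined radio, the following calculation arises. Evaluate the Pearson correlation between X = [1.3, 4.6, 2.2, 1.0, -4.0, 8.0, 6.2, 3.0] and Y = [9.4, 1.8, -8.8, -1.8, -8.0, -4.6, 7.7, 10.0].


Pearson correlation coefficient (population):
r = cov(X,Y) / (std(X) * std(Y))
Mean X = 2.7875, Mean Y = 0.7125
Cov(X,Y) = 7.048906
Std(X) = 3.427257, Std(Y) = 7.182172
r = 0.2864

0.2864


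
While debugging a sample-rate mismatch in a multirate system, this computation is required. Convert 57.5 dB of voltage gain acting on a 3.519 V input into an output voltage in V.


Output voltage from dB gain:
V_out = V_in * 10^(gain_dB / 20)
      = 3.519 * 10^(57.5 / 20)
      = 3.519 * 749.894209
      = 2638.8777 V

2638.8777 V


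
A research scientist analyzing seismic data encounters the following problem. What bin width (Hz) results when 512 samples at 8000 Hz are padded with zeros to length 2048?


Frequency resolution after zero-padding:
N_padded = 512 * 4 = 2048
df = fs / N_padded
   = 8000 / 2048
   = 3.9062 Hz

3.9062 Hz


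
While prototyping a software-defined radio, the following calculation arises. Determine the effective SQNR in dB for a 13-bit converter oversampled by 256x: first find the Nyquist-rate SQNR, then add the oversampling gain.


Step 1 — baseline SQNR at Nyquist:
SQNR_base = 6.02*N + 1.76
          = 6.02*13 + 1.76
          = 80.02 dB

Step 2 — oversampling processing gain:
G = 10*log10(OSR) = 10*log10(256) = 24.08 dB

Step 3 — total:
SQNR_total = 80.02 + 24.08 = 104.1 dB

Base SQNR = 80.02 dB; oversampled SQNR = 104.1 dB


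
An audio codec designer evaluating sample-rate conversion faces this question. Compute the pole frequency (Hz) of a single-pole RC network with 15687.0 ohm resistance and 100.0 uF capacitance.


Cutoff frequency of a first-order RC filter:
fc = 1 / (2 * pi * R * C)
C = 100.0 uF = 0.0001 F
fc = 1 / (2 * pi * 15687.0 * 0.0001)
   = 1 / 9.8564327913726
   = 0.101457 Hz

0.101457 Hz


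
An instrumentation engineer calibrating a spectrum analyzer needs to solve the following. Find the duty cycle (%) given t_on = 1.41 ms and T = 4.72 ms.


Duty cycle as a percentage:
DC = (t_on / T) * 100
   = (1.41 / 4.72) * 100
   = 0.298729 * 100
   = 29.87 %

29.87 %


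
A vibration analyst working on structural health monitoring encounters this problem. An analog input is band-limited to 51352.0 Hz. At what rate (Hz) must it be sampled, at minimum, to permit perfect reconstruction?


The Nyquist rate is twice the maximum frequency component.
fs_min = 2 * fmax
      = 2 * 51352.0
      = 102704.0 Hz

102704.0


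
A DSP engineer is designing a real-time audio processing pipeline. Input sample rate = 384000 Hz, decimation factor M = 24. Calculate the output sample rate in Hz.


Decimation reduces the sample rate:
fs_out = fs_in / M
       = 384000 / 24
       = 16000.0 Hz

16000.0 Hz


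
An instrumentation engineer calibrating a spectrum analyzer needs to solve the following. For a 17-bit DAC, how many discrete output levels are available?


Number of quantization levels = 2^N
= 2^17
= 131072

131072


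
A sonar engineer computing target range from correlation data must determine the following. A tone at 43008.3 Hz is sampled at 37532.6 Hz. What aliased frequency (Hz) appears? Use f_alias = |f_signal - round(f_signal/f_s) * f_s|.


Compute the nearest integer multiple of fs to the signal:
n = round(43008.3 / 37532.6) = 1
f_alias = |43008.3 - 1 * 37532.6|
        = |43008.3 - 37532.6|
        = 5475.7 Hz

5475.7


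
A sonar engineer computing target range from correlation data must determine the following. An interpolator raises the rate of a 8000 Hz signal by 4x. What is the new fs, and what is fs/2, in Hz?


Step 1 — output sample rate after interpolation by L:
fs_out = L * fs_in = 4 * 8000 = 32000 Hz

Step 2 — Nyquist frequency of the output stream:
f_Nyq = fs_out / 2 = 32000 / 2 = 16000.0 Hz

fs_out = 32000 Hz; f_Nyquist = 16000.0 Hz


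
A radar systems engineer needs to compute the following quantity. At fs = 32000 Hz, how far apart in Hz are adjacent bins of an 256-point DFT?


DFT frequency resolution:
df = fs / N
   = 32000 / 256
   = 125.0 Hz

125.0 Hz


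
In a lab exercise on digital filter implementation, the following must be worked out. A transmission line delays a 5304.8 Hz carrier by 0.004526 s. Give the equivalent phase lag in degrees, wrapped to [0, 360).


Phase shift from frequency and time delay:
phi = 360 * f * t_delay
    = 360 * 5304.8 * 0.004526
    = 8643.43 degrees
    mod 360 = 3.43 degrees

3.43 degrees


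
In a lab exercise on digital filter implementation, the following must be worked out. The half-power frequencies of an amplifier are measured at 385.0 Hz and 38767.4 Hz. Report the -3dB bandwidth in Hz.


Bandwidth is the difference of -3dB frequencies:
BW = f_high - f_low
   = 38767.4 - 385.0
   = 38382.4 Hz

38382.4 Hz


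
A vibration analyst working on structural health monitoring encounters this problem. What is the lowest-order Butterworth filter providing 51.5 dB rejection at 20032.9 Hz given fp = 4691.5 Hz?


Butterworth filter order formula:
n = log10(10^(A/10) - 1) / (2 * log10(f_stop/f_pass))
10^(51.5/10) - 1 = 141252.7545
f_stop/f_pass = 20032.9 / 4691.5 = 4.27
n = 4.0845 -> ceil = 5

5


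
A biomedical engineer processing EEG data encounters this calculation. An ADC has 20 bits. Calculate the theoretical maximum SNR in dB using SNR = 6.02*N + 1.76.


Theoretical SNR for a full-scale sinusoid:
SNR = 6.02 * N + 1.76
    = 6.02 * 20 + 1.76
    = 120.4 + 1.76
    = 122.16 dB

122.16 dB


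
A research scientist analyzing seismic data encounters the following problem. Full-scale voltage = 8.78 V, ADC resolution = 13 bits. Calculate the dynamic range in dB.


Dynamic range from full-scale to LSB:
V_min = V_max / 2^bits = 8.78 / 2^13
DR = 20 * log10(V_max / V_min)
   = 20 * log10(2^13)
   = 20 * 13 * log10(2)
   = 78.27 dB

78.27 dB


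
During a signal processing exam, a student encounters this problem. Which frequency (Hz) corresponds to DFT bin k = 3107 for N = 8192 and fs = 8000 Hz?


Frequency of DFT bin k:
f_k = k * fs / N
    = 3107 * 8000 / 8192
    = 24856000 / 8192
    = 3034.18 Hz

3034.18 Hz


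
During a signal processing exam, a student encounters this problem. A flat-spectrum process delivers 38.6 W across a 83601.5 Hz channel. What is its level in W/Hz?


Power spectral density:
PSD = P / BW
    = 38.6 / 83601.5
    = 0.00046171 W/Hz

0.00046171 W/Hz


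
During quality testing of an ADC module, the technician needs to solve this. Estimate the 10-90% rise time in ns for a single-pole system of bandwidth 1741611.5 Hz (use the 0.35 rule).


Rise time from bandwidth relationship:
tr = 0.35 / BW
   = 0.35 / 1741611.5
   = 2.009633032e-07 s
   = 200.9633 ns

200.9633 ns


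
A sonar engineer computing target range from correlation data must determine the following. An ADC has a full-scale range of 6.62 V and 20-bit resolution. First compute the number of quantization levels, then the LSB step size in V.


Step 1 — number of quantization levels:
L = 2^N = 2^20 = 1048576

Step 2 — LSB step size:
delta = Vfs / L
      = 6.62 / 1048576
      = 6.31e-06 V

Levels = 1048576; step size = 6.31e-06 V


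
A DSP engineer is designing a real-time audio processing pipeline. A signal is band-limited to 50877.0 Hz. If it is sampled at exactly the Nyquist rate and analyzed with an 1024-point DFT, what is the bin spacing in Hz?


Step 1 — Nyquist sampling rate:
fs = 2 * fmax = 2 * 50877.0 = 101754.0 Hz

Step 2 — DFT bin spacing:
df = fs / N = 101754.0 / 1024 = 99.3691 Hz

99.3691 Hz


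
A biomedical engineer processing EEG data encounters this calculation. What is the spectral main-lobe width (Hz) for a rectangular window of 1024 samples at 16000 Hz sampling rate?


Main lobe width for a rectangular window:
Width = 2 * fs / N
      = 2 * 16000 / 1024
      = 32000 / 1024
      = 31.25 Hz

31.25 Hz


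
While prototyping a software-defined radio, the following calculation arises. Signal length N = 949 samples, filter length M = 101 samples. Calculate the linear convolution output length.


Linear convolution output length:
L = N + M - 1
  = 949 + 101 - 1
  = 1049 samples

1049


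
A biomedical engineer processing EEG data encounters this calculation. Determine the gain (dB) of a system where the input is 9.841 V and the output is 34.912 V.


Voltage gain in dB:
G = 20 * log10(Vout / Vin)
  = 20 * log10(34.912 / 9.841)
  = 20 * log10(3.547607)
  = 20 * 0.549935
  = 11.0 dB

11.0 dB


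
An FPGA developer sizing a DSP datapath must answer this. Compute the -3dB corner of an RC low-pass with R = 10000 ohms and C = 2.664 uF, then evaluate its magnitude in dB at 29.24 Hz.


Step 1 — cutoff frequency:
fc = 1 / (2*pi*R*C)
C = 2.664 uF = 2.664e-06 F
fc = 1 / (2*pi*10000*2.664e-06)
   = 5.97428 Hz

Step 2 — magnitude at f = 29.24 Hz:
|H(f)| = 1 / sqrt(1 + (f/fc)^2)
f/fc = 29.24 / 5.97428 = 4.894314
|H| = 1 / sqrt(1 + 23.95431) = 0.200183
|H|_dB = 20*log10(0.200183) = -13.97 dB

fc = 5.97428 Hz; |H(29.24 Hz)| = -13.97 dB


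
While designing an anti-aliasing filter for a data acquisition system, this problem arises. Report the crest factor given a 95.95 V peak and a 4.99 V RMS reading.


Crest factor is the ratio of peak to RMS:
CF = V_peak / V_rms
   = 95.95 / 4.99
   = 19.2285

19.2285


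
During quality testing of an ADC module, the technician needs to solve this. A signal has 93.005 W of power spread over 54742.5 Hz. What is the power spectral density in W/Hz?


Power spectral density:
PSD = P / BW
    = 93.005 / 54742.5
    = 0.00169895 W/Hz

0.00169895 W/Hz


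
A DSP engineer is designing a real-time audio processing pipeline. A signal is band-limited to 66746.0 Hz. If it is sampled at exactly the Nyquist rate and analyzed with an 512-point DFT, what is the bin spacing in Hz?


Step 1 — Nyquist sampling rate:
fs = 2 * fmax = 2 * 66746.0 = 133492.0 Hz

Step 2 — DFT bin spacing:
df = fs / N = 133492.0 / 512 = 260.7266 Hz

260.7266 Hz


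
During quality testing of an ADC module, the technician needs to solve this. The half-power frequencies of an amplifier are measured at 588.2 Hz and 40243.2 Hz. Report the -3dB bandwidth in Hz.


Bandwidth is the difference of -3dB frequencies:
BW = f_high - f_low
   = 40243.2 - 588.2
   = 39655.0 Hz

39655.0 Hz


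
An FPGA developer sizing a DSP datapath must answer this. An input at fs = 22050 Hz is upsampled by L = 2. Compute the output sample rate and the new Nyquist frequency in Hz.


Step 1 — output sample rate after interpolation by L:
fs_out = L * fs_in = 2 * 22050 = 44100 Hz

Step 2 — Nyquist frequency of the output stream:
f_Nyq = fs_out / 2 = 44100 / 2 = 22050.0 Hz

fs_out = 44100 Hz; f_Nyquist = 22050.0 Hz


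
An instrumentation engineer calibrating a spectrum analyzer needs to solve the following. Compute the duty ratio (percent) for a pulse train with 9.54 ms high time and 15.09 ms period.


Duty cycle as a percentage:
DC = (t_on / T) * 100
   = (9.54 / 15.09) * 100
   = 0.632207 * 100
   = 63.22 %

63.22 %


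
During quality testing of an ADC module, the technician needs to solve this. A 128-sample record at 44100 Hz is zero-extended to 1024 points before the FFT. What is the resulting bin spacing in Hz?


Frequency resolution after zero-padding:
N_padded = 128 * 8 = 1024
df = fs / N_padded
   = 44100 / 1024
   = 43.0664 Hz

43.0664 Hz


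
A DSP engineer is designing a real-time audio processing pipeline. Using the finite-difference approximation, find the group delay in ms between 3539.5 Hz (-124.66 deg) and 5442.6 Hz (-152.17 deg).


Group delay from phase difference:
tau = -d(phi)/d(omega)
d(phi) = -27.51 deg = -0.48014 rad
d(omega) = 2*pi*(5442.6 - 3539.5) = 11957.53 rad/s
tau = -(-0.48014) / 11957.53
    = 0.0402 ms

0.0402 ms


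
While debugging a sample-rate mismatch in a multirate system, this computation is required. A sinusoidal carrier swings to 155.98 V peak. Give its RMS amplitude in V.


RMS voltage for a sinusoidal waveform:
V_rms = V_peak / sqrt(2)
      = 155.98 / 1.414214
      = 110.295 V

110.295 V


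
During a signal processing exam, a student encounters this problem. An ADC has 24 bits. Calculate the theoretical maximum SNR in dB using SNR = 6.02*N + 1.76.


Theoretical SNR for a full-scale sinusoid:
SNR = 6.02 * N + 1.76
    = 6.02 * 24 + 1.76
    = 144.48 + 1.76
    = 146.24 dB

146.24 dB


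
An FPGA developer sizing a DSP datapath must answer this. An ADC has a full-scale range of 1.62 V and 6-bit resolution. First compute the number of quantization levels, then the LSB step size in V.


Step 1 — number of quantization levels:
L = 2^N = 2^6 = 64

Step 2 — LSB step size:
delta = Vfs / L
      = 1.62 / 64
      = 0.0253125 V

Levels = 64; step size = 0.0253125 V


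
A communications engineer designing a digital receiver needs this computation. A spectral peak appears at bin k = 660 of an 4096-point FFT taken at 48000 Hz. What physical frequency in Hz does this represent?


Frequency of DFT bin k:
f_k = k * fs / N
    = 660 * 48000 / 4096
    = 31680000 / 4096
    = 7734.375 Hz

7734.375 Hz


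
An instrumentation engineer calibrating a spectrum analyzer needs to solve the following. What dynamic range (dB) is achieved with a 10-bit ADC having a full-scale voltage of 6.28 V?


Dynamic range from full-scale to LSB:
V_min = V_max / 2^bits = 6.28 / 2^10
DR = 20 * log10(V_max / V_min)
   = 20 * log10(2^10)
   = 20 * 10 * log10(2)
   = 60.21 dB

60.21 dB


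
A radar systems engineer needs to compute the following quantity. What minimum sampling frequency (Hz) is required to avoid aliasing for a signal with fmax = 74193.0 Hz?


The Nyquist rate is twice the maximum frequency component.
fs_min = 2 * fmax
      = 2 * 74193.0
      = 148386.0 Hz

148386.0


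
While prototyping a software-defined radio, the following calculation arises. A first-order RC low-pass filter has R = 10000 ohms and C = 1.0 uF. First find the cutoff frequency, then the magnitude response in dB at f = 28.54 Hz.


Step 1 — cutoff frequency:
fc = 1 / (2*pi*R*C)
C = 1.0 uF = 1e-06 F
fc = 1 / (2*pi*10000*1e-06)
   = 15.9155 Hz

Step 2 — magnitude at f = 28.54 Hz:
|H(f)| = 1 / sqrt(1 + (f/fc)^2)
f/fc = 28.54 / 15.9155 = 1.79322
|H| = 1 / sqrt(1 + 3.215638) = 0.4870442
|H|_dB = 20*log10(0.4870442) = -6.25 dB

fc = 15.9155 Hz; |H(28.54 Hz)| = -6.25 dB


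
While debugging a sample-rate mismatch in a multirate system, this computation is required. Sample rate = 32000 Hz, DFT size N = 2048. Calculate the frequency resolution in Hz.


DFT frequency resolution:
df = fs / N
   = 32000 / 2048
   = 15.625 Hz

15.625 Hz


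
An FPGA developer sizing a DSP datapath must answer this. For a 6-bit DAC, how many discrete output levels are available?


Number of quantization levels = 2^N
= 2^6
= 64

64


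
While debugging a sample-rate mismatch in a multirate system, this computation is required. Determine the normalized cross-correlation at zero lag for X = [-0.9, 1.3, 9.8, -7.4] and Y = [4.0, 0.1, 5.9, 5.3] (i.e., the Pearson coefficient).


Pearson correlation coefficient (population):
r = cov(X,Y) / (std(X) * std(Y))
Mean X = 0.7, Mean Y = 3.825
Cov(X,Y) = 1.105
Std(X) = 6.151016, Std(Y) = 2.257626
r = 0.0796

0.0796


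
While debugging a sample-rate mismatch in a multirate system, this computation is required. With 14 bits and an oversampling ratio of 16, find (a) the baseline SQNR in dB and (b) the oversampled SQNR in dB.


Step 1 — baseline SQNR at Nyquist:
SQNR_base = 6.02*N + 1.76
          = 6.02*14 + 1.76
          = 86.04 dB

Step 2 — oversampling processing gain:
G = 10*log10(OSR) = 10*log10(16) = 12.04 dB

Step 3 — total:
SQNR_total = 86.04 + 12.04 = 98.08 dB

Base SQNR = 86.04 dB; oversampled SQNR = 98.08 dB


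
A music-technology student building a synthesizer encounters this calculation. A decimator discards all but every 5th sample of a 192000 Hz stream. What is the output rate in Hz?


Decimation reduces the sample rate:
fs_out = fs_in / M
       = 192000 / 5
       = 38400.0 Hz

38400.0 Hz


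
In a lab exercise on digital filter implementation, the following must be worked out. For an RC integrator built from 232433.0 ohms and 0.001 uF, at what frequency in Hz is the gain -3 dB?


Cutoff frequency of a first-order RC filter:
fc = 1 / (2 * pi * R * C)
C = 0.001 uF = 1e-09 F
fc = 1 / (2 * pi * 232433.0 * 1e-09)
   = 1 / 0.0014604196105037
   = 684.734711 Hz

684.734711 Hz


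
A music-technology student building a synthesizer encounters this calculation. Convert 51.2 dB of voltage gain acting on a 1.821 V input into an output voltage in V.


Output voltage from dB gain:
V_out = V_in * 10^(gain_dB / 20)
      = 1.821 * 10^(51.2 / 20)
      = 1.821 * 363.078055
      = 661.1651 V

661.1651 V


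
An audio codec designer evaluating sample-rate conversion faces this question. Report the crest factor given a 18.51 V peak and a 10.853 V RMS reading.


Crest factor is the ratio of peak to RMS:
CF = V_peak / V_rms
   = 18.51 / 10.853
   = 1.7055

1.7055


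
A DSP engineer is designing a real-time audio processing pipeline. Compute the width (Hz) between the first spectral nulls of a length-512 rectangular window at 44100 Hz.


Main lobe width for a rectangular window:
Width = 2 * fs / N
      = 2 * 44100 / 512
      = 88200 / 512
      = 172.266 Hz

172.266 Hz


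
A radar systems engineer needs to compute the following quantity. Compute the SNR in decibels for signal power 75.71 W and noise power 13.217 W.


SNR in decibels:
SNR = 10 * log10(Ps / Pn)
    = 10 * log10(75.71 / 13.217)
    = 10 * log10(5.7282)
    = 10 * 0.758
    = 7.58 dB

7.58 dB


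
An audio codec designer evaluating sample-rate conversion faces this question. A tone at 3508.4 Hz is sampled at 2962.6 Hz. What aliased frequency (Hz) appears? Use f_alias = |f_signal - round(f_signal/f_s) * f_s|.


Compute the nearest integer multiple of fs to the signal:
n = round(3508.4 / 2962.6) = 1
f_alias = |3508.4 - 1 * 2962.6|
        = |3508.4 - 2962.6|
        = 545.8 Hz

545.8


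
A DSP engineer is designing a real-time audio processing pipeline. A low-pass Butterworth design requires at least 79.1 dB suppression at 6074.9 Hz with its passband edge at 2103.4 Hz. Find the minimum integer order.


Butterworth filter order formula:
n = log10(10^(A/10) - 1) / (2 * log10(f_stop/f_pass))
10^(79.1/10) - 1 = 81283050.6164
f_stop/f_pass = 6074.9 / 2103.4 = 2.8881
n = 8.5863 -> ceil = 9

9


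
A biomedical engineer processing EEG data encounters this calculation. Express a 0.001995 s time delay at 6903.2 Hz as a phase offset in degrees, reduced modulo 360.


Phase shift from frequency and time delay:
phi = 360 * f * t_delay
    = 360 * 6903.2 * 0.001995
    = 4957.88 degrees
    mod 360 = 277.88 degrees

277.88 degrees


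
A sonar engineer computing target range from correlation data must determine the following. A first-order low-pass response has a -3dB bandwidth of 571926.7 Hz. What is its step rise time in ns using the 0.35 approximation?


Rise time from bandwidth relationship:
tr = 0.35 / BW
   = 0.35 / 571926.7
   = 6.119665335e-07 s
   = 611.9665 ns

611.9665 ns


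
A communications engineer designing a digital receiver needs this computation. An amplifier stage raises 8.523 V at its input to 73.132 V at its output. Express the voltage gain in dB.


Voltage gain in dB:
G = 20 * log10(Vout / Vin)
  = 20 * log10(73.132 / 8.523)
  = 20 * log10(8.580547)
  = 20 * 0.933515
  = 18.67 dB

18.67 dB


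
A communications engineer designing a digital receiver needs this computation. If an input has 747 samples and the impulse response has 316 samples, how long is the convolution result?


Linear convolution output length:
L = N + M - 1
  = 747 + 316 - 1
  = 1062 samples

1062


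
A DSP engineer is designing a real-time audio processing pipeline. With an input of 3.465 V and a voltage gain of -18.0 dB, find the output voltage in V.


Output voltage from dB gain:
V_out = V_in * 10^(gain_dB / 20)
      = 3.465 * 10^(-18.0 / 20)
      = 3.465 * 0.125893
      = 0.4362 V

0.4362 V


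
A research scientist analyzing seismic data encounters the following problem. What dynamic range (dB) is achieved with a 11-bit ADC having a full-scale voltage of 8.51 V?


Dynamic range from full-scale to LSB:
V_min = V_max / 2^bits = 8.51 / 2^11
DR = 20 * log10(V_max / V_min)
   = 20 * log10(2^11)
   = 20 * 11 * log10(2)
   = 66.23 dB

66.23 dB


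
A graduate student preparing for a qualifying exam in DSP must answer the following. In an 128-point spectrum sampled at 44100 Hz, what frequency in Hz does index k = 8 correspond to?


Frequency of DFT bin k:
f_k = k * fs / N
    = 8 * 44100 / 128
    = 352800 / 128
    = 2756.25 Hz

2756.25 Hz


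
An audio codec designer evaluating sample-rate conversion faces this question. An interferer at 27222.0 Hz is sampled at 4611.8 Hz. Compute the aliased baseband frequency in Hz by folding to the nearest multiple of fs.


Compute the nearest integer multiple of fs to the signal:
n = round(27222.0 / 4611.8) = 6
f_alias = |27222.0 - 6 * 4611.8|
        = |27222.0 - 27670.8|
        = 448.8 Hz

448.8


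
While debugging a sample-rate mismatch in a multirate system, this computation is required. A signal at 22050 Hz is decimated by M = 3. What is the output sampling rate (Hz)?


Decimation reduces the sample rate:
fs_out = fs_in / M
       = 22050 / 3
       = 7350.0 Hz

7350.0 Hz


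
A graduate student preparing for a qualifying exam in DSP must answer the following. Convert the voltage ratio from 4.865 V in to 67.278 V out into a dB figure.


Voltage gain in dB:
G = 20 * log10(Vout / Vin)
  = 20 * log10(67.278 / 4.865)
  = 20 * log10(13.828983)
  = 20 * 1.14079
  = 22.82 dB

22.82 dB


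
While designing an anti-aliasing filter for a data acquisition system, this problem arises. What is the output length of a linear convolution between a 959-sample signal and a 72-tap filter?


Linear convolution output length:
L = N + M - 1
  = 959 + 72 - 1
  = 1030 samples

1030


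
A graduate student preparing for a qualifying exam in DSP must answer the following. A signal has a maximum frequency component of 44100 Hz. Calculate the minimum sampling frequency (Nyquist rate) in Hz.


The Nyquist rate is twice the maximum frequency component.
fs_min = 2 * fmax
      = 2 * 44100
      = 88200 Hz

88200


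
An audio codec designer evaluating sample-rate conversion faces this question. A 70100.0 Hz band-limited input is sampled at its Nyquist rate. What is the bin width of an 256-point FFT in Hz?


Step 1 — Nyquist sampling rate:
fs = 2 * fmax = 2 * 70100.0 = 140200.0 Hz

Step 2 — DFT bin spacing:
df = fs / N = 140200.0 / 256 = 547.6562 Hz

547.6562 Hz


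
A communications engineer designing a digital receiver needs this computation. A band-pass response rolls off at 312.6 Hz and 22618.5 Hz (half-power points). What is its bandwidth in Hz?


Bandwidth is the difference of -3dB frequencies:
BW = f_high - f_low
   = 22618.5 - 312.6
   = 22305.9 Hz

22305.9 Hz


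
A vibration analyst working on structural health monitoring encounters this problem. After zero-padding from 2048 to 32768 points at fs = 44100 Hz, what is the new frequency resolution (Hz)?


Frequency resolution after zero-padding:
N_padded = 2048 * 16 = 32768
df = fs / N_padded
   = 44100 / 32768
   = 1.3458 Hz

1.3458 Hz


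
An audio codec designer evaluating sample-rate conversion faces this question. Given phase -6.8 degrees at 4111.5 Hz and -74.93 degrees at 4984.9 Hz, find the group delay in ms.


Group delay from phase difference:
tau = -d(phi)/d(omega)
d(phi) = -68.13 deg = -1.189093 rad
d(omega) = 2*pi*(4984.9 - 4111.5) = 5487.734 rad/s
tau = -(-1.189093) / 5487.734
    = 0.2167 ms

0.2167 ms


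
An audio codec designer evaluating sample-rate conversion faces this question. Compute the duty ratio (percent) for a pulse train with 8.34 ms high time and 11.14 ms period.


Duty cycle as a percentage:
DC = (t_on / T) * 100
   = (8.34 / 11.14) * 100
   = 0.748654 * 100
   = 74.87 %

74.87 %


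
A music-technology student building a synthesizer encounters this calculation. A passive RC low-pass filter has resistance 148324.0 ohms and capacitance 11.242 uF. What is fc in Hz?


Cutoff frequency of a first-order RC filter:
fc = 1 / (2 * pi * R * C)
C = 11.242 uF = 1.1242e-05 F
fc = 1 / (2 * pi * 148324.0 * 1.1242e-05)
   = 1 / 10.476950169479
   = 0.095448 Hz

0.095448 Hz


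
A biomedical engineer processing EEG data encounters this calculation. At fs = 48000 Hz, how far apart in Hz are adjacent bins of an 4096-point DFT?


DFT frequency resolution:
df = fs / N
   = 48000 / 4096
   = 11.7188 Hz

11.7188 Hz


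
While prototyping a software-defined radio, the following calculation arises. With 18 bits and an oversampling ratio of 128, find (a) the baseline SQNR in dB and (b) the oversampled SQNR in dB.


Step 1 — baseline SQNR at Nyquist:
SQNR_base = 6.02*N + 1.76
          = 6.02*18 + 1.76
          = 110.12 dB

Step 2 — oversampling processing gain:
G = 10*log10(OSR) = 10*log10(128) = 21.07 dB

Step 3 — total:
SQNR_total = 110.12 + 21.07 = 131.19 dB

Base SQNR = 110.12 dB; oversampled SQNR = 131.19 dB


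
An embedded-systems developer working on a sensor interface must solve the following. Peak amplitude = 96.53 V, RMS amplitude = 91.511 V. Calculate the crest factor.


Crest factor is the ratio of peak to RMS:
CF = V_peak / V_rms
   = 96.53 / 91.511
   = 1.0548

1.0548


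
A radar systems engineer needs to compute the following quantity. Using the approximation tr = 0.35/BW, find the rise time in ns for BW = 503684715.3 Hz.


Rise time from bandwidth relationship:
tr = 0.35 / BW
   = 0.35 / 503684715.3
   = 6.948791364e-10 s
   = 0.6949 ns

0.6949 ns


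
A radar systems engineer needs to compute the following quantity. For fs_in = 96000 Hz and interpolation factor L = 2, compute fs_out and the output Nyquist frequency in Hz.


Step 1 — output sample rate after interpolation by L:
fs_out = L * fs_in = 2 * 96000 = 192000 Hz

Step 2 — Nyquist frequency of the output stream:
f_Nyq = fs_out / 2 = 192000 / 2 = 96000.0 Hz

fs_out = 192000 Hz; f_Nyquist = 96000.0 Hz


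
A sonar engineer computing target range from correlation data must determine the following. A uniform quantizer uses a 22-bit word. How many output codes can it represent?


Number of quantization levels = 2^N
= 2^22
= 4194304

4194304


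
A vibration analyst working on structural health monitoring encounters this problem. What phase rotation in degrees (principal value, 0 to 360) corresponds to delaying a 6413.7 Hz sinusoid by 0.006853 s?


Phase shift from frequency and time delay:
phi = 360 * f * t_delay
    = 360 * 6413.7 * 0.006853
    = 15823.11 degrees
    mod 360 = 343.11 degrees

343.11 degrees


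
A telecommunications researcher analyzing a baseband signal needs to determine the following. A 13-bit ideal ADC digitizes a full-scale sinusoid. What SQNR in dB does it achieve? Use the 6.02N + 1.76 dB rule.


Theoretical SNR for a full-scale sinusoid:
SNR = 6.02 * N + 1.76
    = 6.02 * 13 + 1.76
    = 78.26 + 1.76
    = 80.02 dB

80.02 dB


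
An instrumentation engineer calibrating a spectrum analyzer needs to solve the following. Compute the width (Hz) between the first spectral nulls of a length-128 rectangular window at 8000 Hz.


Main lobe width for a rectangular window:
Width = 2 * fs / N
      = 2 * 8000 / 128
      = 16000 / 128
      = 125.0 Hz

125.0 Hz


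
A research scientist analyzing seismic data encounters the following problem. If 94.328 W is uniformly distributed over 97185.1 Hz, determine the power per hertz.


Power spectral density:
PSD = P / BW
    = 94.328 / 97185.1
    = 0.0009706 W/Hz

0.0009706 W/Hz


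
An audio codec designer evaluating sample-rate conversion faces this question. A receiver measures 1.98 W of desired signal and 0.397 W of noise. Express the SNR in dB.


SNR in decibels:
SNR = 10 * log10(Ps / Pn)
    = 10 * log10(1.98 / 0.397)
    = 10 * log10(4.9874)
    = 10 * 0.6979
    = 6.98 dB

6.98 dB


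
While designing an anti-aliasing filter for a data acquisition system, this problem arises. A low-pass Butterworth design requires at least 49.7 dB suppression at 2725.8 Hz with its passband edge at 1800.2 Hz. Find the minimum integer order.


Butterworth filter order formula:
n = log10(10^(A/10) - 1) / (2 * log10(f_stop/f_pass))
10^(49.7/10) - 1 = 93324.4301
f_stop/f_pass = 2725.8 / 1800.2 = 1.5142
n = 13.7923 -> ceil = 14

14


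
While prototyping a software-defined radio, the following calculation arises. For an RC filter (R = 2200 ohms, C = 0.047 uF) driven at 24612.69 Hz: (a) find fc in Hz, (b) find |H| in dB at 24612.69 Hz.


Step 1 — cutoff frequency:
fc = 1 / (2*pi*R*C)
C = 0.047 uF = 4.7e-08 F
fc = 1 / (2*pi*2200*4.7e-08)
   = 1539.216 Hz

Step 2 — magnitude at f = 24612.69 Hz:
|H(f)| = 1 / sqrt(1 + (f/fc)^2)
f/fc = 24612.69 / 1539.216 = 15.990407
|H| = 1 / sqrt(1 + 255.693116) = 0.0624156
|H|_dB = 20*log10(0.0624156) = -24.09 dB

fc = 1539.216 Hz; |H(24612.69 Hz)| = -24.09 dB


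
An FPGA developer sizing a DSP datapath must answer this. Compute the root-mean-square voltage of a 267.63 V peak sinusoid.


RMS voltage for a sinusoidal waveform:
V_rms = V_peak / sqrt(2)
      = 267.63 / 1.414214
      = 189.243 V

189.243 V


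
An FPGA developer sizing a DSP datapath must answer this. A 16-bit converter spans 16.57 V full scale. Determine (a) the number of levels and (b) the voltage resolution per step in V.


Step 1 — number of quantization levels:
L = 2^N = 2^16 = 65536

Step 2 — LSB step size:
delta = Vfs / L
      = 16.57 / 65536
      = 0.00025284 V

Levels = 65536; step size = 0.00025284 V


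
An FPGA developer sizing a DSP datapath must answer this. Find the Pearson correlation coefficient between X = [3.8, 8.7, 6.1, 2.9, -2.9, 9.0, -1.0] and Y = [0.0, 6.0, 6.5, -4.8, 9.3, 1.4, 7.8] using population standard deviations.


Pearson correlation coefficient (population):
r = cov(X,Y) / (std(X) * std(Y))
Mean X = 3.8, Mean Y = 3.7429
Cov(X,Y) = -6.257143
Std(X) = 4.227123, Std(Y) = 4.667779
r = -0.3171

-0.3171


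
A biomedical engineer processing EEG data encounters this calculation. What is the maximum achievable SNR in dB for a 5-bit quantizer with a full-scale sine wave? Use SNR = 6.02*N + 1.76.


Theoretical SNR for a full-scale sinusoid:
SNR = 6.02 * N + 1.76
    = 6.02 * 5 + 1.76
    = 30.1 + 1.76
    = 31.86 dB

31.86 dB


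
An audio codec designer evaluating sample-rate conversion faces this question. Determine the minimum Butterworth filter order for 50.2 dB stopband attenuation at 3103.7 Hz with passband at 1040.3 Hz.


Butterworth filter order formula:
n = log10(10^(A/10) - 1) / (2 * log10(f_stop/f_pass))
10^(50.2/10) - 1 = 104711.8548
f_stop/f_pass = 3103.7 / 1040.3 = 2.9835
n = 5.2873 -> ceil = 6

6
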